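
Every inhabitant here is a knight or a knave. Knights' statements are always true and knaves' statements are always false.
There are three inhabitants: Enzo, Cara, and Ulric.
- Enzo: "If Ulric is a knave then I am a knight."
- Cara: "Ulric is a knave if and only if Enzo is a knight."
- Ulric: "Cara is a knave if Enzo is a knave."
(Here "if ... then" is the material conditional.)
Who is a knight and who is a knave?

Knights: Enzo and Ulric. Knaves: Cara.

Enzo is a knight, and the claim "if Ulric is a knave then I am a knight" is indeed True.
Cara (knave): "Ulric is a knave if and only if Enzo is a knight" — false. ✓
Ulric is a knight, so "Cara is a knave if Enzo is a knave" must be True — and it is.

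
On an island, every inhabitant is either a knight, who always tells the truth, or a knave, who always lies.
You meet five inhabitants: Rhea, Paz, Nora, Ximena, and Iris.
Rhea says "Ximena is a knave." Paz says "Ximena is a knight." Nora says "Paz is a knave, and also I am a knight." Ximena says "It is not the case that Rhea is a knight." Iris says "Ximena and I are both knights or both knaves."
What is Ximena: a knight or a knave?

Consistent assignments: {Rhea=knave, Paz=knight, Nora=knave, Ximena=knight, Iris=knight}; {Rhea=knave, Paz=knight, Nora=knave, Ximena=knight, Iris=knave}
In every consistent assignment, Ximena is a knight.

Ximena is a knight.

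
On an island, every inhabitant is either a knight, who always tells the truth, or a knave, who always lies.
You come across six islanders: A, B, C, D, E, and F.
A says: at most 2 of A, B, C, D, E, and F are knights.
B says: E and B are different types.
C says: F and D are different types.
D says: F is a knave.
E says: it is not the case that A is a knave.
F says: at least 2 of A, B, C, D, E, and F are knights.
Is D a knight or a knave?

D is a knave.

Consistent assignments: {A=knave, B=knight, C=knight, D=knave, E=knave, F=knight}
In every consistent assignment, D is a knave.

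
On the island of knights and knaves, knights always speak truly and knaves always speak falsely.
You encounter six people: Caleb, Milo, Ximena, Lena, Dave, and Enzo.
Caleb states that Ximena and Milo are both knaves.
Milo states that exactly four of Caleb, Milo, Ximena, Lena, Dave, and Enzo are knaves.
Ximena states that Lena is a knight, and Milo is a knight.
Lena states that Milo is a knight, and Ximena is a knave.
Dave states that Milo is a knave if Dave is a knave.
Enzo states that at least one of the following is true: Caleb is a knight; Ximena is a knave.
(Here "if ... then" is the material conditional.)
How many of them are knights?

The unique consistent assignment is Caleb=knight, Milo=knave, Ximena=knave, Lena=knave, Dave=knight, Enzo=knight.
That has 3 knights.

3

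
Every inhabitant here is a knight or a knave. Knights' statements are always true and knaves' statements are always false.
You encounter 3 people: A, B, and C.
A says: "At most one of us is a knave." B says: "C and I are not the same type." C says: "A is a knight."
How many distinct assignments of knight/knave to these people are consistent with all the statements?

2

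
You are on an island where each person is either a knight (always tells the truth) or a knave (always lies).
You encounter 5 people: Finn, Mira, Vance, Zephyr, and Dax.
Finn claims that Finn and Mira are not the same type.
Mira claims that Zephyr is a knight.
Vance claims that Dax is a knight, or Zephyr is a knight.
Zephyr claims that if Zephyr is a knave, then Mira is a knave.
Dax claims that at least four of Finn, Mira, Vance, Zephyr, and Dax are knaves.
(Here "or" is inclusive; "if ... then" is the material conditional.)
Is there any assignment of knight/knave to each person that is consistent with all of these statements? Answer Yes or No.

Checking all 32 assignments, each has at least one speaker whose statement's truth value contradicts their type.

No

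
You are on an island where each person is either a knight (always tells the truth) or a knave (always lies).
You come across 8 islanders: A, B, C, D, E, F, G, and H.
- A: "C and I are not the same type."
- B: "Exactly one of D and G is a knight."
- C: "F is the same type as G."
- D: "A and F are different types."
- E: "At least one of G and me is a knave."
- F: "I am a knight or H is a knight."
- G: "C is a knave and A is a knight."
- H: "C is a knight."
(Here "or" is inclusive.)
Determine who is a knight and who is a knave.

Knights: B, D, E, and F. Knaves: A, C, G, and H.

A is a knave, so "C and I are not the same type" must be False — and it is.
B is a knight, so "exactly one of D and G is a knight" must be True — and it is.
C is a knave; "F is the same type as G" is False, as required.
D is a knight; "A and F are different types" is True, as required.
Since E is a knight, "at least one of G and me is a knave" needs to be True, which holds.
F (knight): "I am a knight or H is a knight" — True. ✓
As a knave, G's statement "C is a knave and A is a knight" should be False; it is.
H (knave): "C is a knight" — False. ✓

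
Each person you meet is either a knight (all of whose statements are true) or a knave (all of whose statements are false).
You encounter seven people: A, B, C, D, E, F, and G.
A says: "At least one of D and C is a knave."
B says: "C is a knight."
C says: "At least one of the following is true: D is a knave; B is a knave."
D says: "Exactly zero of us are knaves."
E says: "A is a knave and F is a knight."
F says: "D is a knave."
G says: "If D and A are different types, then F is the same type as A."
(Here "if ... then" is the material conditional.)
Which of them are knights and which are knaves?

Knights: A, B, C, F, and G. Knaves: D and E.

Since A is a knight, "at least one of D and C is a knave" needs to be True, which holds.
As a knight, B's statement "C is a knight" should be True; it is.
As a knight, C's statement "at least one of the following is true: D is a knave; B is a knave" should be True; it is.
D is a knave, so "exactly zero of us are knaves" must be false — and it is.
E is a knave; "A is a knave and F is a knight" is false, as required.
F is a knight; "D is a knave" is True, as required.
Since G is a knight, "if D and A are different types, then F is the same type as A" needs to be True, which holds.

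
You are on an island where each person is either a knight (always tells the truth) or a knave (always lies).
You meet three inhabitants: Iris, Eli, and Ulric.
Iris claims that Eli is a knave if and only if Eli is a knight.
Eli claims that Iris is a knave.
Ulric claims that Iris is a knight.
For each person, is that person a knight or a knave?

Knights: Eli. Knaves: Iris and Ulric.

Suppose Iris is a knight. Then Iris's statement "Eli is a knave if and only if Eli is a knight" would have to be true. Checking the 4 ways to assign the others, none is consistent with every speaker.
(For instance, with Eli=knight, Ulric=knave, Iris's claim "Eli is a knave if and only if Eli is a knight" comes out false where it would need to be true.)
So Iris must be a knave, making "Eli is a knave if and only if Eli is a knight" false. Taking Iris=knave, Eli=knight, Ulric=knave, each remaining statement checks out:
  Eli (knight): "Iris is a knave" — true. ✓
  Ulric (knave): "Iris is a knight" — false. ✓
This is the unique consistent assignment.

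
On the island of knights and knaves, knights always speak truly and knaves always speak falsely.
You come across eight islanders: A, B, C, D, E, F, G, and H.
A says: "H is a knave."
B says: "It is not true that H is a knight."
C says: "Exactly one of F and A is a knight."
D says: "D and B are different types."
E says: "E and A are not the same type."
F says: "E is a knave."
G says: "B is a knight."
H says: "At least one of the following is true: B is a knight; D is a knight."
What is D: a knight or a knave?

D is a knight.

Consistent assignments: {A=knave, B=knave, C=knight, D=knight, E=knave, F=knight, G=knave, H=knight}; {A=knave, B=knave, C=knave, D=knight, E=knight, F=knave, G=knave, H=knight}
In every consistent assignment, D is a knight.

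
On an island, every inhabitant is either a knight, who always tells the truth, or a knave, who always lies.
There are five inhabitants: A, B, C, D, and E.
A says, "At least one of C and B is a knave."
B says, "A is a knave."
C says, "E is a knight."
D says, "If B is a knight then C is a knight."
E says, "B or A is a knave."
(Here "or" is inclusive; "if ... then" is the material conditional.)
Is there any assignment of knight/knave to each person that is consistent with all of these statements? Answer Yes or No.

One consistent assignment: A=knight, B=knave, C=knight, D=knight, E=knight.

Yes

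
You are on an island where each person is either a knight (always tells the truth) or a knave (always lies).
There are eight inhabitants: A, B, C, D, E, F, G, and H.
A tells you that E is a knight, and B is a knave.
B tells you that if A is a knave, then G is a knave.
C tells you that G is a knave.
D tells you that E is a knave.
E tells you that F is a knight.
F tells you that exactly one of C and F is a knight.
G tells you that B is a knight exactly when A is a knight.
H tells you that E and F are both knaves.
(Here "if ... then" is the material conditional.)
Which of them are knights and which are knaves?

A is a knave, B is a knave, C is a knave, D is a knight, E is a knave, F is a knave, G is a knight, and H is a knight.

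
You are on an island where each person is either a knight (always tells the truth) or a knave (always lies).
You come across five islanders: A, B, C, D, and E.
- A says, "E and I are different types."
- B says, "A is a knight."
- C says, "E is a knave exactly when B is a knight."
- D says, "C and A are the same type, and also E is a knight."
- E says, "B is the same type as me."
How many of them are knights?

The unique consistent assignment is A=knight, B=knight, C=knight, D=knave, E=knave.
That has 3 knights.

3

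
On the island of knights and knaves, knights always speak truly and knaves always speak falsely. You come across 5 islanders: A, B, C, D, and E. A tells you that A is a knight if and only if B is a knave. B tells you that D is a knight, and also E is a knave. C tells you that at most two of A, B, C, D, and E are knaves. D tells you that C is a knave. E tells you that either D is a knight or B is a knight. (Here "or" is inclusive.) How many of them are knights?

The unique consistent assignment is A=knave, B=knave, C=knave, D=knight, E=knight.
That has 2 knights.

2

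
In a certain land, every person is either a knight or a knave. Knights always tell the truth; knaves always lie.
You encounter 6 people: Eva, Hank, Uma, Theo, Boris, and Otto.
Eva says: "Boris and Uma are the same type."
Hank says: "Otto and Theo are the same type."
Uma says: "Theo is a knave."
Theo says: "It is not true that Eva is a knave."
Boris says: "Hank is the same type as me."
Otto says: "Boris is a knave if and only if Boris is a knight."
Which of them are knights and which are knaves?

Eva is a knave, and the claim "Boris and Uma are the same type" is indeed false.
Hank is a knight, and the claim "Otto and Theo are the same type" is indeed True.
Since Uma is a knight, "Theo is a knave" needs to be True, which holds.
Theo is a knave, and the claim "it is not true that Eva is a knave" is indeed false.
Boris is a knave, so "Hank is the same type as me" must be false — and it is.
Since Otto is a knave, "Boris is a knave if and only if Boris is a knight" needs to be false, which holds.

Eva is a knave, Hank is a knight, Uma is a knight, Theo is a knave, Boris is a knave, and Otto is a knave.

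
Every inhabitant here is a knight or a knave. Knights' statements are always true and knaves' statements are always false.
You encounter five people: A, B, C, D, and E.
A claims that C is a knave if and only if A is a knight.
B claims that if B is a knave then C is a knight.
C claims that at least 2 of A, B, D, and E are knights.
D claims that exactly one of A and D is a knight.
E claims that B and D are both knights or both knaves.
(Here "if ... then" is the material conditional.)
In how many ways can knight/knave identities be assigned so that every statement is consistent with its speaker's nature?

3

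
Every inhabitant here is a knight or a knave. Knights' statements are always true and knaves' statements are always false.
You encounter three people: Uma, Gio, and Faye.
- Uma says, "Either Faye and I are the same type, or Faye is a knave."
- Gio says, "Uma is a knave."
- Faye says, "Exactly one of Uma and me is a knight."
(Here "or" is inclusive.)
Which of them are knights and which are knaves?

Uma is a knave; "either Faye and I are the same type, or Faye is a knave" is False, as required.
Gio (knight): "Uma is a knave" — true. ✓
Faye is a knight; "exactly one of Uma and me is a knight" is true, as required.

Uma is a knave, Gio is a knight, and Faye is a knight.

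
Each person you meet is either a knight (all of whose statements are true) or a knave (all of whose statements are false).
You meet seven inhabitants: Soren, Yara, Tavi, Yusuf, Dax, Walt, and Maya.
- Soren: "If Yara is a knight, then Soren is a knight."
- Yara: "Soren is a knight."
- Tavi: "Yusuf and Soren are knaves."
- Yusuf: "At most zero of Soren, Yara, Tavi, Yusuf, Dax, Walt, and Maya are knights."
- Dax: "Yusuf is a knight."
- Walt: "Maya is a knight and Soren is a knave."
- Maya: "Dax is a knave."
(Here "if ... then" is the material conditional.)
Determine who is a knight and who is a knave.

Knights: Soren, Yara, and Maya. Knaves: Tavi, Yusuf, Dax, and Walt.

As a knight, Soren's statement "if Yara is a knight, then Soren is a knight" should be true; it is.
Yara is a knight, and the claim "Soren is a knight" is indeed true.
Tavi is a knave, and the claim "Yusuf and Soren are knaves" is indeed false.
Yusuf is a knave, so "at most zero of Soren, Yara, Tavi, Yusuf, Dax, Walt, and Maya are knights" must be false — and it is.
Dax is a knave; "Yusuf is a knight" is false, as required.
As a knave, Walt's statement "Maya is a knight and Soren is a knave" should be false; it is.
Since Maya is a knight, "Dax is a knave" needs to be true, which holds.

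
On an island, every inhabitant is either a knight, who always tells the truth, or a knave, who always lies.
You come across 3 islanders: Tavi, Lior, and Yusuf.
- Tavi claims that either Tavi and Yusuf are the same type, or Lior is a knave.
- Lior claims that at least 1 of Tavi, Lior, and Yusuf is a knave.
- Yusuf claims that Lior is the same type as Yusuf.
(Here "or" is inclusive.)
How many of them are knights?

2

The unique consistent assignment is Tavi=knave, Lior=knight, Yusuf=knight.
That has 2 knights.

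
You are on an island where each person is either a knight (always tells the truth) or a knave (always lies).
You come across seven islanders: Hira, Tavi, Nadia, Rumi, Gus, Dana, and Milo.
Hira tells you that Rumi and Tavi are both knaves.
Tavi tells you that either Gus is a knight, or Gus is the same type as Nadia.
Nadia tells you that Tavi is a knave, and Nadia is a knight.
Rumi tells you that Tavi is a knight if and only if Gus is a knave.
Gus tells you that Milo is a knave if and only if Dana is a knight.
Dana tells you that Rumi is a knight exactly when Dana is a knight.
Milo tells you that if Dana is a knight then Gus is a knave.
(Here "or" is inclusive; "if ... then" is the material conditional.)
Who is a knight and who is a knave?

Hira is a knave, Tavi is a knight, Nadia is a knave, Rumi is a knight, Gus is a knave, Dana is a knight, and Milo is a knight.

Hira (knave): "Rumi and Tavi are both knaves" — False. ✓
Tavi is a knight, so "either Gus is a knight, or Gus is the same type as Nadia" must be True — and it is.
Nadia is a knave; "Tavi is a knave, and Nadia is a knight" is False, as required.
As a knight, Rumi's statement "Tavi is a knight if and only if Gus is a knave" should be True; it is.
Gus is a knave, so "Milo is a knave if and only if Dana is a knight" must be False — and it is.
Dana (knight): "Rumi is a knight exactly when Dana is a knight" — True. ✓
Since Milo is a knight, "if Dana is a knight then Gus is a knave" needs to be True, which holds.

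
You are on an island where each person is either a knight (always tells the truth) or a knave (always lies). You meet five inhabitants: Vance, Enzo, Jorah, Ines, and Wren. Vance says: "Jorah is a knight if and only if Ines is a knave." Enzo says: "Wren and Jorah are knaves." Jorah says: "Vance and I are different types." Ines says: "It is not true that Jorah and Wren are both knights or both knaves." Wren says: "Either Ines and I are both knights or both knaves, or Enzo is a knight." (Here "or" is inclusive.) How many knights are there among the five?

2

The unique consistent assignment is Vance=knave, Enzo=knave, Jorah=knight, Ines=knight, Wren=knave.
That has 2 knights.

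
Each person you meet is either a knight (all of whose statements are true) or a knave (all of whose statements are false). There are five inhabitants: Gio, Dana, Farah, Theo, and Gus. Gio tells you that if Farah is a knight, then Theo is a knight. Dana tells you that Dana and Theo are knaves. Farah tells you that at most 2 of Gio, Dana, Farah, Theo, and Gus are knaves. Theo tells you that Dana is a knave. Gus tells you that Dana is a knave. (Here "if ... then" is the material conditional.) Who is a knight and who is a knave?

Gio (knight): "if Farah is a knight, then Theo is a knight" — true. ✓
Dana (knave): "Dana and Theo are knaves" — false. ✓
Farah (knight): "at most 2 of Gio, Dana, Farah, Theo, and Gus are knaves" — true. ✓
Theo is a knight, and the claim "Dana is a knave" is indeed true.
Gus is a knight; "Dana is a knave" is true, as required.

Gio is a knight, Dana is a knave, Farah is a knight, Theo is a knight, and Gus is a knight.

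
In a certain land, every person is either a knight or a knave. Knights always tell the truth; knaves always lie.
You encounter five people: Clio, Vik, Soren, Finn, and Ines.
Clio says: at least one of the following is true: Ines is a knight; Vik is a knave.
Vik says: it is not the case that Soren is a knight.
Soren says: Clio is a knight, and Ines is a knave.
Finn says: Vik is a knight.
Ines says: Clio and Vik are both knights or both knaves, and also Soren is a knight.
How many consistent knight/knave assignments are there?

2

Consistent assignments:
  Clio=knight, Vik=knave, Soren=knight, Finn=knave, Ines=knave
  Clio=knave, Vik=knight, Soren=knave, Finn=knight, Ines=knave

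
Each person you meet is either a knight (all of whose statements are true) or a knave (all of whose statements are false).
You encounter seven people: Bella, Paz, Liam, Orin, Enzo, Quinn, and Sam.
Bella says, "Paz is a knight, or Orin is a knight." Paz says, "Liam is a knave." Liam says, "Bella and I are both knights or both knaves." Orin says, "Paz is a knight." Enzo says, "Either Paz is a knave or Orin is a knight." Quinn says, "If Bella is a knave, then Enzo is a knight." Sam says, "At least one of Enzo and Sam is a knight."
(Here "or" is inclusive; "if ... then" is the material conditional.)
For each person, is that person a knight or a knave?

Knights: Bella, Paz, Orin, Enzo, Quinn, and Sam. Knaves: Liam.

Bella is a knight, and the claim "Paz is a knight, or Orin is a knight" is indeed true.
Since Paz is a knight, "Liam is a knave" needs to be true, which holds.
Liam is a knave; "Bella and I are both knights or both knaves" is False, as required.
Orin (knight): "Paz is a knight" — true. ✓
Since Enzo is a knight, "either Paz is a knave or Orin is a knight" needs to be true, which holds.
Quinn is a knight, and the claim "if Bella is a knave, then Enzo is a knight" is indeed true.
Sam is a knight; "at least one of Enzo and Sam is a knight" is true, as required.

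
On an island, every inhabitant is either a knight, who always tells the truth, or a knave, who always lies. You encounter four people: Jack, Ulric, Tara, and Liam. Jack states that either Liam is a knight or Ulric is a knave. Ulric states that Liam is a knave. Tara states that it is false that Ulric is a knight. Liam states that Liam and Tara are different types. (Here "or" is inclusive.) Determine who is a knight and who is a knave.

Jack is a knave, Ulric is a knight, Tara is a knave, and Liam is a knave.

Jack is a knave; "either Liam is a knight or Ulric is a knave" is False, as required.
Ulric (knight): "Liam is a knave" — True. ✓
Tara is a knave, so "it is false that Ulric is a knight" must be False — and it is.
Liam (knave): "Liam and Tara are different types" — False. ✓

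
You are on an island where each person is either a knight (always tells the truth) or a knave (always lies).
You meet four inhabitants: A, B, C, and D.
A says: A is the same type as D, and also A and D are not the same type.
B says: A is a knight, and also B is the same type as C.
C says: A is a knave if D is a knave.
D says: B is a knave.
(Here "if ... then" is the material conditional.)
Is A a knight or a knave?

A is a knave.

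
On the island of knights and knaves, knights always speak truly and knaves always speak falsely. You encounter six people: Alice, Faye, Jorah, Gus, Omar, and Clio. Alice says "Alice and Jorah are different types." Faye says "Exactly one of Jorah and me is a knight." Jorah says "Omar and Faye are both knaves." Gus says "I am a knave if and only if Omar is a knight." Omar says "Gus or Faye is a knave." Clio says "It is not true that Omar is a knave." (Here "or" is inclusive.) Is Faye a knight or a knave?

Faye is a knight.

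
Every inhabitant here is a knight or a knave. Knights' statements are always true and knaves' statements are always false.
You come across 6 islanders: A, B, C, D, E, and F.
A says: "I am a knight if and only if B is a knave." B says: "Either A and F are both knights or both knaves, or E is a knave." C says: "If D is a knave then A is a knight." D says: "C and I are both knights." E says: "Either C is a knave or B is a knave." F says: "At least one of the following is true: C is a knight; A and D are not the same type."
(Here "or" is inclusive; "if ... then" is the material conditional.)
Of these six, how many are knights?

The unique consistent assignment is A=knave, B=knave, C=knight, D=knight, E=knight, F=knight.
That has 4 knights.

4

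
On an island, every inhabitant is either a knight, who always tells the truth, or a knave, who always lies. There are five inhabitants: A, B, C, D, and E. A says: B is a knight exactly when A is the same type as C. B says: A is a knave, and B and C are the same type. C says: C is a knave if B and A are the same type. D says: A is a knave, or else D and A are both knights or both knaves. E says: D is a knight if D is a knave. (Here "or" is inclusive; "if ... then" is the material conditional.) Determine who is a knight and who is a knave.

A is a knave, B is a knight, C is a knight, D is a knight, and E is a knight.

As a knave, A's statement "B is a knight exactly when A is the same type as C" should be False; it is.
B is a knight, so "A is a knave, and B and C are the same type" must be true — and it is.
As a knight, C's statement "C is a knave if B and A are the same type" should be true; it is.
D is a knight; "A is a knave, or else D and A are both knights or both knaves" is true, as required.
Since E is a knight, "D is a knight if D is a knave" needs to be true, which holds.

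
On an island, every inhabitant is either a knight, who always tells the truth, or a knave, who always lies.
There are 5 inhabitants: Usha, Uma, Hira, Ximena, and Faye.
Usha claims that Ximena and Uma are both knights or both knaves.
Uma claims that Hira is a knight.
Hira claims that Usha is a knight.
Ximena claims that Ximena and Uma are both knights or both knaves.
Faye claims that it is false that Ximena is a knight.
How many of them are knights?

4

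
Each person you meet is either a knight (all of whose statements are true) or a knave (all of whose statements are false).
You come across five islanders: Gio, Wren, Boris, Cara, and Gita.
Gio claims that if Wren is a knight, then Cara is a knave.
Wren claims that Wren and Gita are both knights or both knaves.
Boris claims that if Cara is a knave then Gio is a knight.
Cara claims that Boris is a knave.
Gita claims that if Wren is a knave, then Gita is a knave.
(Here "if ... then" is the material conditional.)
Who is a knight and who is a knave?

Knights: Gio, Wren, Boris, and Gita. Knaves: Cara.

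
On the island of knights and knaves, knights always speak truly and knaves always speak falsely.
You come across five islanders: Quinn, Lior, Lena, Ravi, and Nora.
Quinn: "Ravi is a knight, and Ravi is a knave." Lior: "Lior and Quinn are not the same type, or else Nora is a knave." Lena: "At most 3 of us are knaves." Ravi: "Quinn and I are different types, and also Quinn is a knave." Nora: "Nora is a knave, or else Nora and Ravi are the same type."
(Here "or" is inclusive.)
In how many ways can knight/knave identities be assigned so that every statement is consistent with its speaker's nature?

2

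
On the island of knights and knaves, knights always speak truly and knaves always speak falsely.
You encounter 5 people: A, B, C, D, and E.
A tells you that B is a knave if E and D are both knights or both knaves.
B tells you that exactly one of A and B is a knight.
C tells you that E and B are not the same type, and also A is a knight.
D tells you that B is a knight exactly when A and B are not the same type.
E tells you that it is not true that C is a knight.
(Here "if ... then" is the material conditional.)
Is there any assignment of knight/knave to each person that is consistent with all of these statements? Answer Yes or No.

Yes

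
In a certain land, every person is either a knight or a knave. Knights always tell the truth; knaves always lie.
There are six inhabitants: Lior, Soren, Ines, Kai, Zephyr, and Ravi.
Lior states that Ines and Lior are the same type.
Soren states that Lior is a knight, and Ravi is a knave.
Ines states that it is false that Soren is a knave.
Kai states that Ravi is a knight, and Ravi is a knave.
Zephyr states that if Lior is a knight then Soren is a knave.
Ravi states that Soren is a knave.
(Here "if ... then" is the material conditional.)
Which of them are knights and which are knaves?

Lior is a knight, so "Ines and Lior are the same type" must be true — and it is.
Soren (knight): "Lior is a knight, and Ravi is a knave" — true. ✓
Since Ines is a knight, "it is false that Soren is a knave" needs to be true, which holds.
Kai (knave): "Ravi is a knight, and Ravi is a knave" — False. ✓
Since Zephyr is a knave, "if Lior is a knight then Soren is a knave" needs to be False, which holds.
Ravi is a knave, so "Soren is a knave" must be False — and it is.

Lior is a knight, Soren is a knight, Ines is a knight, Kai is a knave, Zephyr is a knave, and Ravi is a knave.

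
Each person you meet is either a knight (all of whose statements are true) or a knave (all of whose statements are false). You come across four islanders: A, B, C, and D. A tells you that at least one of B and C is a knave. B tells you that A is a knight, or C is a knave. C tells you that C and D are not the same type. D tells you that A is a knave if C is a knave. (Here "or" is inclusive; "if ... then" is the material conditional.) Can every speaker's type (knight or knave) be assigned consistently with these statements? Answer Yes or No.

Yes

One consistent assignment: A=knight, B=knight, C=knave, D=knave.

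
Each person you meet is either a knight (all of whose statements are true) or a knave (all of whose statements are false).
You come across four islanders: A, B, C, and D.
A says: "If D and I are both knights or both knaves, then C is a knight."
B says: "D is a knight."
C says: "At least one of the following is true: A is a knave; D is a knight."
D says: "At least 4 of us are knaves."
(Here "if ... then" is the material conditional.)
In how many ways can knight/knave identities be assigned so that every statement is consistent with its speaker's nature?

1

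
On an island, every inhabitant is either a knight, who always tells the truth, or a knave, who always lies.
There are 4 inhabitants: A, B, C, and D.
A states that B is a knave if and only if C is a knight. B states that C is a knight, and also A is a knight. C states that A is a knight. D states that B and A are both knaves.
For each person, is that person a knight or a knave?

A is a knave, B is a knave, C is a knave, and D is a knight.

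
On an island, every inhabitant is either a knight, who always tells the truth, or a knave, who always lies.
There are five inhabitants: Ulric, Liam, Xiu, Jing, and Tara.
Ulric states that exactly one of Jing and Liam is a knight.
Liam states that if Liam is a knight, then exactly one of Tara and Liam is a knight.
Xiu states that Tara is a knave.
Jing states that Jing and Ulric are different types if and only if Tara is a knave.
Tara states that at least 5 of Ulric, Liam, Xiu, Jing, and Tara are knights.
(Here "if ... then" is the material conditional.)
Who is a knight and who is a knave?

Ulric is a knave, so "exactly one of Jing and Liam is a knight" must be false — and it is.
Liam (knight): "if Liam is a knight, then exactly one of Tara and Liam is a knight" — True. ✓
Xiu is a knight, and the claim "Tara is a knave" is indeed True.
Since Jing is a knight, "Jing and Ulric are different types if and only if Tara is a knave" needs to be True, which holds.
Tara is a knave; "at least 5 of Ulric, Liam, Xiu, Jing, and Tara are knights" is false, as required.

Ulric is a knave, Liam is a knight, Xiu is a knight, Jing is a knight, and Tara is a knave.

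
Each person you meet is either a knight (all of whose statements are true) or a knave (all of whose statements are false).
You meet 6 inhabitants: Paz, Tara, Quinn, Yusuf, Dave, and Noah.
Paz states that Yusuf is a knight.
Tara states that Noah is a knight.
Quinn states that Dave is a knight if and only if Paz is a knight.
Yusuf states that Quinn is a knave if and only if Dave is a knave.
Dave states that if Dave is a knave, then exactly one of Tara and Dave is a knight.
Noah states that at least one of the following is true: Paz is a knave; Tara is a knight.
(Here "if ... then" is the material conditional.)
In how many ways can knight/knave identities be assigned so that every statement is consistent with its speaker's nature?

4

Consistent assignments:
  Paz=knight, Tara=knight, Quinn=knight, Yusuf=knight, Dave=knight, Noah=knight
  Paz=knight, Tara=knave, Quinn=knight, Yusuf=knight, Dave=knight, Noah=knave
  Paz=knight, Tara=knave, Quinn=knave, Yusuf=knight, Dave=knave, Noah=knave
  Paz=knave, Tara=knight, Quinn=knave, Yusuf=knave, Dave=knight, Noah=knight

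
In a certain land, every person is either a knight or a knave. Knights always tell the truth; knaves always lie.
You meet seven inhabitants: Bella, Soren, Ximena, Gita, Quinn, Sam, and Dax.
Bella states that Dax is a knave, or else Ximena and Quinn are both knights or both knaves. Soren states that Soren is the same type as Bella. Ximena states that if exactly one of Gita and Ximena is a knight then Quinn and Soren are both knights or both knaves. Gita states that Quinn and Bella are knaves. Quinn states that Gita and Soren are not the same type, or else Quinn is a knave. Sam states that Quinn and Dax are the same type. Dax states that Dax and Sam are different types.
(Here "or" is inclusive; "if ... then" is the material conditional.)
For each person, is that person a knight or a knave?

As a knight, Bella's statement "Dax is a knave, or else Ximena and Quinn are both knights or both knaves" should be true; it is.
Soren (knight): "Soren is the same type as Bella" — true. ✓
As a knight, Ximena's statement "if exactly one of Gita and Ximena is a knight then Quinn and Soren are both knights or both knaves" should be true; it is.
Gita (knave): "Quinn and Bella are knaves" — false. ✓
Since Quinn is a knight, "Gita and Soren are not the same type, or else Quinn is a knave" needs to be true, which holds.
Sam (knave): "Quinn and Dax are the same type" — false. ✓
Dax (knave): "Dax and Sam are different types" — false. ✓

Bella is a knight, Soren is a knight, Ximena is a knight, Gita is a knave, Quinn is a knight, Sam is a knave, and Dax is a knave.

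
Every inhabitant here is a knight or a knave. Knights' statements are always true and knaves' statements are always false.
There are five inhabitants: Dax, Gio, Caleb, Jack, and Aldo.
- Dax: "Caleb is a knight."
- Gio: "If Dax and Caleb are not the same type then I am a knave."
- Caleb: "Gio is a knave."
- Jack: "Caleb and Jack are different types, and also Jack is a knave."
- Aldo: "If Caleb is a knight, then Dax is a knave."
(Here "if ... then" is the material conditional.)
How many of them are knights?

2

The unique consistent assignment is Dax=knave, Gio=knight, Caleb=knave, Jack=knave, Aldo=knight.
That has 2 knights.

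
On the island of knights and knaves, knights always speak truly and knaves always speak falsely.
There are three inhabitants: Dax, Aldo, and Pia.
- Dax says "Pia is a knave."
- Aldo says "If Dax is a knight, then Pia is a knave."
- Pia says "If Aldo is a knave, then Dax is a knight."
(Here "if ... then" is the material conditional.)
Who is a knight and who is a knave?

Dax is a knave, Aldo is a knight, and Pia is a knight.

As a knave, Dax's statement "Pia is a knave" should be False; it is.
As a knight, Aldo's statement "if Dax is a knight, then Pia is a knave" should be True; it is.
Pia (knight): "if Aldo is a knave, then Dax is a knight" — True. ✓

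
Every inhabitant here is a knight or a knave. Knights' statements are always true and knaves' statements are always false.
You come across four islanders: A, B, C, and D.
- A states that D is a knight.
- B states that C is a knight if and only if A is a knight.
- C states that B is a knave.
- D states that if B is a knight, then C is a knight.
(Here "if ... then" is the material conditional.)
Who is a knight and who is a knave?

As a knave, A's statement "D is a knight" should be False; it is.
B is a knight; "C is a knight if and only if A is a knight" is True, as required.
C (knave): "B is a knave" — False. ✓
Since D is a knave, "if B is a knight, then C is a knight" needs to be False, which holds.

A is a knave, B is a knight, C is a knave, and D is a knave.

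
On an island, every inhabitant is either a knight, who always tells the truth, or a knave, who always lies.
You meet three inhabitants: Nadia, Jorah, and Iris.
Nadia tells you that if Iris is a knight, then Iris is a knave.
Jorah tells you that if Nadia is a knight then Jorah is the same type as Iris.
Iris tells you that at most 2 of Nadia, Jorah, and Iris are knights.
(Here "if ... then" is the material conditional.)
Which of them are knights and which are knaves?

Nadia is a knave, Jorah is a knight, and Iris is a knight.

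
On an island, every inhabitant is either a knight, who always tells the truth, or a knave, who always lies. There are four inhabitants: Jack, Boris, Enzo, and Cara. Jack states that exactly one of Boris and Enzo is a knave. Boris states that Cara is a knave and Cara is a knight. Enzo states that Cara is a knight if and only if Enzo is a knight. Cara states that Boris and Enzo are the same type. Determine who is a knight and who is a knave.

Jack is a knave, Boris is a knave, Enzo is a knave, and Cara is a knight.

Suppose Jack is a knight. Then Jack's statement "exactly one of Boris and Enzo is a knave" would have to be true. Checking the 8 ways to assign the others, none is consistent with every speaker.
(For instance, with Boris=knave, Enzo=knave, Cara=knight, Jack's claim "exactly one of Boris and Enzo is a knave" comes out false where it would need to be true.)
So Jack must be a knave, making "exactly one of Boris and Enzo is a knave" false. Taking Jack=knave, Boris=knave, Enzo=knave, Cara=knight, each remaining statement checks out:
  Boris (knave): "Cara is a knave and Cara is a knight" — false. ✓
  Enzo (knave): "Cara is a knight if and only if Enzo is a knight" — false. ✓
  Cara (knight): "Boris and Enzo are the same type" — true. ✓
This is the unique consistent assignment.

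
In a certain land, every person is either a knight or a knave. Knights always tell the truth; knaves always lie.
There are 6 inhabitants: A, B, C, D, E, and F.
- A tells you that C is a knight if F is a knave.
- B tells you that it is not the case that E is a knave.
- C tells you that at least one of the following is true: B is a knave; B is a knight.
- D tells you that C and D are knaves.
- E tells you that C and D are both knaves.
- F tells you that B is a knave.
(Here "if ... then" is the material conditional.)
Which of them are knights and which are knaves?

A is a knight, so "C is a knight if F is a knave" must be True — and it is.
B is a knave, so "it is not the case that E is a knave" must be False — and it is.
Since C is a knight, "at least one of the following is true: B is a knave; B is a knight" needs to be True, which holds.
As a knave, D's statement "C and D are knaves" should be False; it is.
E is a knave, so "C and D are both knaves" must be False — and it is.
F (knight): "B is a knave" — True. ✓

A is a knight, B is a knave, C is a knight, D is a knave, E is a knave, and F is a knight.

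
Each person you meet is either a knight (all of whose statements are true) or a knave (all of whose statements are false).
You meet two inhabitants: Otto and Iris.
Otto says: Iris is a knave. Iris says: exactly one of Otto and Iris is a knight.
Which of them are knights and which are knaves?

Since Otto is a knave, "Iris is a knave" needs to be false, which holds.
Since Iris is a knight, "exactly one of Otto and Iris is a knight" needs to be true, which holds.

Otto is a knave and Iris is a knight.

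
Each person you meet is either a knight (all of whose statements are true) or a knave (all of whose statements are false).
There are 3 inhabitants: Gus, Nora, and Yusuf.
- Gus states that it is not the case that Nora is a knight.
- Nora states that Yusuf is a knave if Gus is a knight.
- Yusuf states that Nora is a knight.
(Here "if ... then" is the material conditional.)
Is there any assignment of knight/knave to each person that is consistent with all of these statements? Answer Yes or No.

One consistent assignment: Gus=knave, Nora=knight, Yusuf=knight.

Yes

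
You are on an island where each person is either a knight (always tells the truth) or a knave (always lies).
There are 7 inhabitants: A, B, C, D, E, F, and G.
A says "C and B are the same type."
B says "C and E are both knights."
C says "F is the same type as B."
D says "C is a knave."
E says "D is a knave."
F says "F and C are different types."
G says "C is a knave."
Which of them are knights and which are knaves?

A is a knight, and the claim "C and B are the same type" is indeed True.
B is a knave, and the claim "C and E are both knights" is indeed false.
C is a knave, so "F is the same type as B" must be false — and it is.
D (knight): "C is a knave" — True. ✓
E is a knave; "D is a knave" is false, as required.
F is a knight, so "F and C are different types" must be True — and it is.
Since G is a knight, "C is a knave" needs to be True, which holds.

A is a knight, B is a knave, C is a knave, D is a knight, E is a knave, F is a knight, and G is a knight.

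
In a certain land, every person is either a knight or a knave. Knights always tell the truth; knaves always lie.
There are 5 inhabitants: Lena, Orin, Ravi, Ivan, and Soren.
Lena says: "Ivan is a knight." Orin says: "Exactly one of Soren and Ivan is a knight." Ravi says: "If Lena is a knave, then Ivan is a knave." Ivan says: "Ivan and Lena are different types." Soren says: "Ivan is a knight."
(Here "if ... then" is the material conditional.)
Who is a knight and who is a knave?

Lena is a knave, Orin is a knave, Ravi is a knight, Ivan is a knave, and Soren is a knave.

Suppose Lena is a knight. Then Lena's statement "Ivan is a knight" would have to be true. Checking the 16 ways to assign the others, none is consistent with every speaker.
(For instance, with Orin=knave, Ravi=knight, Ivan=knave, Soren=knave, Lena's claim "Ivan is a knight" comes out false where it would need to be true.)
So Lena must be a knave, making "Ivan is a knight" false. Taking Lena=knave, Orin=knave, Ravi=knight, Ivan=knave, Soren=knave, each remaining statement checks out:
  Orin (knave): "exactly one of Soren and Ivan is a knight" — false. ✓
  Ravi (knight): "if Lena is a knave, then Ivan is a knave" — true. ✓
  Ivan (knave): "Ivan and Lena are different types" — false. ✓
  Soren (knave): "Ivan is a knight" — false. ✓
This is the unique consistent assignment.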